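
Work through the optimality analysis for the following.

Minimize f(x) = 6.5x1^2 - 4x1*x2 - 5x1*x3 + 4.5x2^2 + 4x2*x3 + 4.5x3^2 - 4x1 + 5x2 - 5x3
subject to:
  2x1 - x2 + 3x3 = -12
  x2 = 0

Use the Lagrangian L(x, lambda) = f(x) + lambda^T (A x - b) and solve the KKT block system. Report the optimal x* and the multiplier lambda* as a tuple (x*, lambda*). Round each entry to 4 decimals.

Form the Lagrangian:
  L(x, lambda) = (1/2) x^T Q x + c^T x + lambda^T (A x - b)
Stationarity (grad_x L = 0): Q x + c + A^T lambda = 0.
Primal feasibility: A x = b.

This gives the KKT block system:
  [ Q   A^T ] [ x     ]   [-c ]
  [ A    0  ] [ lambda ] = [ b ]

Solving the linear system:
  x*      = (-1.831, 0, -2.7793)
  lambda* = (6.9531, 5.7465)
  f(x*)   = 52.3286

x* = (-1.831, 0, -2.7793), lambda* = (6.9531, 5.7465)


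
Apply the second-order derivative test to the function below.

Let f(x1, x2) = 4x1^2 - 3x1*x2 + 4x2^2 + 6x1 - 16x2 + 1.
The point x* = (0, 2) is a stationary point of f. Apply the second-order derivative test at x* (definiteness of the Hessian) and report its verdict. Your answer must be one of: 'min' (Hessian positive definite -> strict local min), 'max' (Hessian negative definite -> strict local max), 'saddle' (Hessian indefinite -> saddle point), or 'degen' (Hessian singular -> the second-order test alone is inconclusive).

Compute the Hessian H = grad^2 f:
  H = [[8, -3], [-3, 8]]
Verify stationarity: grad f(x*) = H x* + g = (0, 0).
Eigenvalues of H: 5, 11.
Both eigenvalues > 0, so H is positive definite -> x* is a strict local min.

min


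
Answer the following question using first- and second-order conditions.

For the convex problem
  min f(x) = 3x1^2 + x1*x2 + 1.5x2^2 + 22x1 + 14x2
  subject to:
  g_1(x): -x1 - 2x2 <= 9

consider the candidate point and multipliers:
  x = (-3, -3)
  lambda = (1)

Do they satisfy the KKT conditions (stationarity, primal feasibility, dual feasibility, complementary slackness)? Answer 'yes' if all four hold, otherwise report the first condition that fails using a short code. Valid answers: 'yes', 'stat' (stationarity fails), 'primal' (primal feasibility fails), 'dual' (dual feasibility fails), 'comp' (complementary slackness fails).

Gradient of f: grad f(x) = Q x + c = (1, 2)
Constraint values g_i(x) = a_i^T x - b_i:
  g_1((-3, -3)) = 0
Stationarity residual: grad f(x) + sum_i lambda_i a_i = (0, 0)
  -> stationarity OK
Primal feasibility (all g_i <= 0): OK
Dual feasibility (all lambda_i >= 0): OK
Complementary slackness (lambda_i * g_i(x) = 0 for all i): OK

Verdict: yes, KKT holds.

yes


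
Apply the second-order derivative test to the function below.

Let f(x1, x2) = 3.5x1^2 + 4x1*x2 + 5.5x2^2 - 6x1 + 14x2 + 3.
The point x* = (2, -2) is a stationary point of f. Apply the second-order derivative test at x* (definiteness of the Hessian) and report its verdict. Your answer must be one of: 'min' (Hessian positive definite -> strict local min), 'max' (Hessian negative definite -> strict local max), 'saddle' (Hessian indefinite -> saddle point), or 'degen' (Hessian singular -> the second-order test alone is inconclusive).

Compute the Hessian H = grad^2 f:
  H = [[7, 4], [4, 11]]
Verify stationarity: grad f(x*) = H x* + g = (0, 0).
Eigenvalues of H: 4.5279, 13.4721.
Both eigenvalues > 0, so H is positive definite -> x* is a strict local min.

min


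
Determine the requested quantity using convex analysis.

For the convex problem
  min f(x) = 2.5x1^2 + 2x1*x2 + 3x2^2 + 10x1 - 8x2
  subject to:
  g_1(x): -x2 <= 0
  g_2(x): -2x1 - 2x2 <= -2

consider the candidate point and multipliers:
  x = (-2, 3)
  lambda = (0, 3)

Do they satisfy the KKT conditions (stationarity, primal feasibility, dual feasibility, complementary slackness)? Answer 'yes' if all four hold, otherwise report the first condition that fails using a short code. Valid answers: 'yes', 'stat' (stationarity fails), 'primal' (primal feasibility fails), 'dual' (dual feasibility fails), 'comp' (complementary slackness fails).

Gradient of f: grad f(x) = Q x + c = (6, 6)
Constraint values g_i(x) = a_i^T x - b_i:
  g_1((-2, 3)) = -3
  g_2((-2, 3)) = 0
Stationarity residual: grad f(x) + sum_i lambda_i a_i = (0, 0)
  -> stationarity OK
Primal feasibility (all g_i <= 0): OK
Dual feasibility (all lambda_i >= 0): OK
Complementary slackness (lambda_i * g_i(x) = 0 for all i): OK

Verdict: yes, KKT holds.

yes


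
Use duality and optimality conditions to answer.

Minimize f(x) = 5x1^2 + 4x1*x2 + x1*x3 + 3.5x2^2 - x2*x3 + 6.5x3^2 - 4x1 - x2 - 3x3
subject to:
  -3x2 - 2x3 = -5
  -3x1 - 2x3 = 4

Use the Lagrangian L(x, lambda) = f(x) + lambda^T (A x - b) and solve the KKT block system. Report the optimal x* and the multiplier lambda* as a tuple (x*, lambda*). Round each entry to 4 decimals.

Form the Lagrangian:
  L(x, lambda) = (1/2) x^T Q x + c^T x + lambda^T (A x - b)
Stationarity (grad_x L = 0): Q x + c + A^T lambda = 0.
Primal feasibility: A x = b.

This gives the KKT block system:
  [ Q   A^T ] [ x     ]   [-c ]
  [ A    0  ] [ lambda ] = [ b ]

Solving the linear system:
  x*      = (-1.4009, 1.5991, 0.1014)
  lambda* = (1.4962, -3.8372)
  f(x*)   = 13.265

x* = (-1.4009, 1.5991, 0.1014), lambda* = (1.4962, -3.8372)


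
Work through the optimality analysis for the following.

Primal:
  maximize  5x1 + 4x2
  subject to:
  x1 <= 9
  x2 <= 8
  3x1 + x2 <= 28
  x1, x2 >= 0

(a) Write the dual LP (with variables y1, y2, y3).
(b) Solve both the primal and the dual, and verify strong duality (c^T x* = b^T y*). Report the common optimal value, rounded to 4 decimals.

The standard primal-dual pair for 'max c^T x s.t. A x <= b, x >= 0' is:
  Dual:  min b^T y  s.t.  A^T y >= c,  y >= 0.

So the dual LP is:
  minimize  9y1 + 8y2 + 28y3
  subject to:
    y1 + 3y3 >= 5
    y2 + y3 >= 4
    y1, y2, y3 >= 0

Solving the primal: x* = (6.6667, 8).
  primal value c^T x* = 65.3333.
Solving the dual: y* = (0, 2.3333, 1.6667).
  dual value b^T y* = 65.3333.
Strong duality: c^T x* = b^T y*. Confirmed.

65.3333


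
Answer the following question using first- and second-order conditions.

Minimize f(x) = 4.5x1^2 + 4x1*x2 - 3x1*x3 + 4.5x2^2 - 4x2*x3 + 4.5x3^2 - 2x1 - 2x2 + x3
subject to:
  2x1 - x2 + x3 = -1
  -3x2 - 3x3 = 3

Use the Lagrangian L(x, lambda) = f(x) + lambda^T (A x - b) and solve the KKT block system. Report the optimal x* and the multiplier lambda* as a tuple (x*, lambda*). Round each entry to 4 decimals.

Form the Lagrangian:
  L(x, lambda) = (1/2) x^T Q x + c^T x + lambda^T (A x - b)
Stationarity (grad_x L = 0): Q x + c + A^T lambda = 0.
Primal feasibility: A x = b.

This gives the KKT block system:
  [ Q   A^T ] [ x     ]   [-c ]
  [ A    0  ] [ lambda ] = [ b ]

Solving the linear system:
  x*      = (-0.2245, -0.2245, -0.7755)
  lambda* = (1.2959, -1.0374)
  f(x*)   = 2.2653

x* = (-0.2245, -0.2245, -0.7755), lambda* = (1.2959, -1.0374)


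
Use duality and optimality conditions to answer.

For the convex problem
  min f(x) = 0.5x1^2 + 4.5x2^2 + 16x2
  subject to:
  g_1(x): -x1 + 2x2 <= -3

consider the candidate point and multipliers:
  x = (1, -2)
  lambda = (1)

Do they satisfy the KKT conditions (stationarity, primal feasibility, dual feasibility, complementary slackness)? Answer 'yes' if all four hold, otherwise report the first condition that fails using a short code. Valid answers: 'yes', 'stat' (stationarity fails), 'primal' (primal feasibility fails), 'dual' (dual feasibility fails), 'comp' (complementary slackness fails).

Gradient of f: grad f(x) = Q x + c = (1, -2)
Constraint values g_i(x) = a_i^T x - b_i:
  g_1((1, -2)) = -2
Stationarity residual: grad f(x) + sum_i lambda_i a_i = (0, 0)
  -> stationarity OK
Primal feasibility (all g_i <= 0): OK
Dual feasibility (all lambda_i >= 0): OK
Complementary slackness (lambda_i * g_i(x) = 0 for all i): FAILS

Verdict: the first failing condition is complementary_slackness -> comp.

comp


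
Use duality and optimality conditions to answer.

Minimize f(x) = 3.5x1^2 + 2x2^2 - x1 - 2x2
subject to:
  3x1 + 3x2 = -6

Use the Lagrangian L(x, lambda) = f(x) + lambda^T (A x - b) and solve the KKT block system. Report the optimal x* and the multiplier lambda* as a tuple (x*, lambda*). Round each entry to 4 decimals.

Form the Lagrangian:
  L(x, lambda) = (1/2) x^T Q x + c^T x + lambda^T (A x - b)
Stationarity (grad_x L = 0): Q x + c + A^T lambda = 0.
Primal feasibility: A x = b.

This gives the KKT block system:
  [ Q   A^T ] [ x     ]   [-c ]
  [ A    0  ] [ lambda ] = [ b ]

Solving the linear system:
  x*      = (-0.8182, -1.1818)
  lambda* = (2.2424)
  f(x*)   = 8.3182

x* = (-0.8182, -1.1818), lambda* = (2.2424)


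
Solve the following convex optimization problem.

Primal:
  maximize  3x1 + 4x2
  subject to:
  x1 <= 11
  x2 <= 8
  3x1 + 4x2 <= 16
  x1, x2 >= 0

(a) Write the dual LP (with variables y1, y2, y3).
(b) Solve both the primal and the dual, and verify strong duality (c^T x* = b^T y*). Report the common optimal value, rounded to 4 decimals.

The standard primal-dual pair for 'max c^T x s.t. A x <= b, x >= 0' is:
  Dual:  min b^T y  s.t.  A^T y >= c,  y >= 0.

So the dual LP is:
  minimize  11y1 + 8y2 + 16y3
  subject to:
    y1 + 3y3 >= 3
    y2 + 4y3 >= 4
    y1, y2, y3 >= 0

Solving the primal: x* = (5.3333, 0).
  primal value c^T x* = 16.
Solving the dual: y* = (0, 0, 1).
  dual value b^T y* = 16.
Strong duality: c^T x* = b^T y*. Confirmed.

16


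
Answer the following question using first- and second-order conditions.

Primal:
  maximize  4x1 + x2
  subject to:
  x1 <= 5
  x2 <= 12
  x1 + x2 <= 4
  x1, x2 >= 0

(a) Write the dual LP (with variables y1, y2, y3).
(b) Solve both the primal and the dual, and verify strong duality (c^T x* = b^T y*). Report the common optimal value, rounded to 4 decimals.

The standard primal-dual pair for 'max c^T x s.t. A x <= b, x >= 0' is:
  Dual:  min b^T y  s.t.  A^T y >= c,  y >= 0.

So the dual LP is:
  minimize  5y1 + 12y2 + 4y3
  subject to:
    y1 + y3 >= 4
    y2 + y3 >= 1
    y1, y2, y3 >= 0

Solving the primal: x* = (4, 0).
  primal value c^T x* = 16.
Solving the dual: y* = (0, 0, 4).
  dual value b^T y* = 16.
Strong duality: c^T x* = b^T y*. Confirmed.

16


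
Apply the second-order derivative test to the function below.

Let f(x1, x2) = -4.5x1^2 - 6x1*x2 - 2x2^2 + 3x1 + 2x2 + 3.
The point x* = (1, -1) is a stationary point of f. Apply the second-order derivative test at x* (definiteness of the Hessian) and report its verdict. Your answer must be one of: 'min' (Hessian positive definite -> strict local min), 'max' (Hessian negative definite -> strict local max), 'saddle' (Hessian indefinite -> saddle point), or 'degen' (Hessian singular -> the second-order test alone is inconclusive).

Compute the Hessian H = grad^2 f:
  H = [[-9, -6], [-6, -4]]
Verify stationarity: grad f(x*) = H x* + g = (0, 0).
Eigenvalues of H: -13, 0.
H has a zero eigenvalue (singular; negative semidefinite but not definite), so H is neither positive definite, negative definite, nor indefinite. The second-order test alone is inconclusive -> degen.
(Indeed, f is constant along the null direction of H through x*, so x* is not a strict local extremum.)

degen


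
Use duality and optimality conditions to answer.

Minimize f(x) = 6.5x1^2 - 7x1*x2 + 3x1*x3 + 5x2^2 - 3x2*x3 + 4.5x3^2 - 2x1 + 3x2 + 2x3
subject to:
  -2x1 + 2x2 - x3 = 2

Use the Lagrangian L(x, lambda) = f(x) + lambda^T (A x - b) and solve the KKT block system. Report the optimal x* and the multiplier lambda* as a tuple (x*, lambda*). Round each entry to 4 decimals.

Form the Lagrangian:
  L(x, lambda) = (1/2) x^T Q x + c^T x + lambda^T (A x - b)
Stationarity (grad_x L = 0): Q x + c + A^T lambda = 0.
Primal feasibility: A x = b.

This gives the KKT block system:
  [ Q   A^T ] [ x     ]   [-c ]
  [ A    0  ] [ lambda ] = [ b ]

Solving the linear system:
  x*      = (-0.3468, 0.3603, -0.5859)
  lambda* = (-5.3939)
  f(x*)   = 5.6953

x* = (-0.3468, 0.3603, -0.5859), lambda* = (-5.3939)


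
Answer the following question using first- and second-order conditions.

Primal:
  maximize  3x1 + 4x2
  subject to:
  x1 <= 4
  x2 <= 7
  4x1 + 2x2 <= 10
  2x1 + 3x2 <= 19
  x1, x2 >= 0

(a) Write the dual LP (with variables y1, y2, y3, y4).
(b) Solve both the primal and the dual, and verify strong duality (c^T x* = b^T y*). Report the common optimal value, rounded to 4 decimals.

The standard primal-dual pair for 'max c^T x s.t. A x <= b, x >= 0' is:
  Dual:  min b^T y  s.t.  A^T y >= c,  y >= 0.

So the dual LP is:
  minimize  4y1 + 7y2 + 10y3 + 19y4
  subject to:
    y1 + 4y3 + 2y4 >= 3
    y2 + 2y3 + 3y4 >= 4
    y1, y2, y3, y4 >= 0

Solving the primal: x* = (0, 5).
  primal value c^T x* = 20.
Solving the dual: y* = (0, 0, 2, 0).
  dual value b^T y* = 20.
Strong duality: c^T x* = b^T y*. Confirmed.

20


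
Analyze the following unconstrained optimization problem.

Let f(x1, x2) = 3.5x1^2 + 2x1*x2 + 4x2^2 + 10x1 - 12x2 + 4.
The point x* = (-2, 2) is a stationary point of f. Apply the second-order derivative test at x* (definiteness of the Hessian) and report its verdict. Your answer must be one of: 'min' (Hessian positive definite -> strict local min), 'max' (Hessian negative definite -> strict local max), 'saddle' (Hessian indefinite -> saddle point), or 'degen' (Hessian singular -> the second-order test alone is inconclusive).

Compute the Hessian H = grad^2 f:
  H = [[7, 2], [2, 8]]
Verify stationarity: grad f(x*) = H x* + g = (0, 0).
Eigenvalues of H: 5.4384, 9.5616.
Both eigenvalues > 0, so H is positive definite -> x* is a strict local min.

min


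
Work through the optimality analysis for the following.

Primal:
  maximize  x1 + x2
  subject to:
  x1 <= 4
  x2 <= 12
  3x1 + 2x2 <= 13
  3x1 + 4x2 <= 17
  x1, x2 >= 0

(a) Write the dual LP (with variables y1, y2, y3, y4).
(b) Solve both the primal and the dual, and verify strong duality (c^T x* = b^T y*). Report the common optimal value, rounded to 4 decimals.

The standard primal-dual pair for 'max c^T x s.t. A x <= b, x >= 0' is:
  Dual:  min b^T y  s.t.  A^T y >= c,  y >= 0.

So the dual LP is:
  minimize  4y1 + 12y2 + 13y3 + 17y4
  subject to:
    y1 + 3y3 + 3y4 >= 1
    y2 + 2y3 + 4y4 >= 1
    y1, y2, y3, y4 >= 0

Solving the primal: x* = (3, 2).
  primal value c^T x* = 5.
Solving the dual: y* = (0, 0, 0.1667, 0.1667).
  dual value b^T y* = 5.
Strong duality: c^T x* = b^T y*. Confirmed.

5


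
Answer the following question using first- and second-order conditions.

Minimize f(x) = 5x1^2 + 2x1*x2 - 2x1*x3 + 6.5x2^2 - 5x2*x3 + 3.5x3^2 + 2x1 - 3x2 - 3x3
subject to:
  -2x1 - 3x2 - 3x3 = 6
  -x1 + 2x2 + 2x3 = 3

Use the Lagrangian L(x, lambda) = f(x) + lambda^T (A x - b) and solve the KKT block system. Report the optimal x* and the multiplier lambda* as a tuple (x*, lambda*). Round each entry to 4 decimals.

Form the Lagrangian:
  L(x, lambda) = (1/2) x^T Q x + c^T x + lambda^T (A x - b)
Stationarity (grad_x L = 0): Q x + c + A^T lambda = 0.
Primal feasibility: A x = b.

This gives the KKT block system:
  [ Q   A^T ] [ x     ]   [-c ]
  [ A    0  ] [ lambda ] = [ b ]

Solving the linear system:
  x*      = (-3, 0.4, -0.4)
  lambda* = (-7.8, -10.8)
  f(x*)   = 36.6

x* = (-3, 0.4, -0.4), lambda* = (-7.8, -10.8)


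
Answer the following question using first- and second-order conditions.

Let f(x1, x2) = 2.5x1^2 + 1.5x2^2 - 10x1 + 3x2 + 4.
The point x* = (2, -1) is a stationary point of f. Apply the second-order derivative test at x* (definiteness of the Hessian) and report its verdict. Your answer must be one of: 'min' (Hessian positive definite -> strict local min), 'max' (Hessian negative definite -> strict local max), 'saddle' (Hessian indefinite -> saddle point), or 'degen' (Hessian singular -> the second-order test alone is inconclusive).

Compute the Hessian H = grad^2 f:
  H = [[5, 0], [0, 3]]
Verify stationarity: grad f(x*) = H x* + g = (0, 0).
Eigenvalues of H: 3, 5.
Both eigenvalues > 0, so H is positive definite -> x* is a strict local min.

min


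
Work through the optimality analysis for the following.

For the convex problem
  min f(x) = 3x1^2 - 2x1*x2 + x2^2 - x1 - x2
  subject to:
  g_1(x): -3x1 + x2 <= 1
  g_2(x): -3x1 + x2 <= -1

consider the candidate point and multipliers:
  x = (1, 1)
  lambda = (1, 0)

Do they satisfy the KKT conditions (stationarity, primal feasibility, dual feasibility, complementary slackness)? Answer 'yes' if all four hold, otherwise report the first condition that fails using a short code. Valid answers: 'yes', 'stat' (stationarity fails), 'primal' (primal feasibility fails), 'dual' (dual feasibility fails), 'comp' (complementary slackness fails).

Gradient of f: grad f(x) = Q x + c = (3, -1)
Constraint values g_i(x) = a_i^T x - b_i:
  g_1((1, 1)) = -3
  g_2((1, 1)) = -1
Stationarity residual: grad f(x) + sum_i lambda_i a_i = (0, 0)
  -> stationarity OK
Primal feasibility (all g_i <= 0): OK
Dual feasibility (all lambda_i >= 0): OK
Complementary slackness (lambda_i * g_i(x) = 0 for all i): FAILS

Verdict: the first failing condition is complementary_slackness -> comp.

comp


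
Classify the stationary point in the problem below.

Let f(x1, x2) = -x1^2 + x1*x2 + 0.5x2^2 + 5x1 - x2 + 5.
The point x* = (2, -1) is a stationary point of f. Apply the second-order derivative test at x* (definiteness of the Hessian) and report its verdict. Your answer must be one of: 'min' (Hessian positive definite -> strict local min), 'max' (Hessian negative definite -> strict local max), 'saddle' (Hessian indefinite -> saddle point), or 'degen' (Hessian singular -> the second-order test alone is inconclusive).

Compute the Hessian H = grad^2 f:
  H = [[-2, 1], [1, 1]]
Verify stationarity: grad f(x*) = H x* + g = (0, 0).
Eigenvalues of H: -2.3028, 1.3028.
Eigenvalues have mixed signs, so H is indefinite -> x* is a saddle point.

saddle


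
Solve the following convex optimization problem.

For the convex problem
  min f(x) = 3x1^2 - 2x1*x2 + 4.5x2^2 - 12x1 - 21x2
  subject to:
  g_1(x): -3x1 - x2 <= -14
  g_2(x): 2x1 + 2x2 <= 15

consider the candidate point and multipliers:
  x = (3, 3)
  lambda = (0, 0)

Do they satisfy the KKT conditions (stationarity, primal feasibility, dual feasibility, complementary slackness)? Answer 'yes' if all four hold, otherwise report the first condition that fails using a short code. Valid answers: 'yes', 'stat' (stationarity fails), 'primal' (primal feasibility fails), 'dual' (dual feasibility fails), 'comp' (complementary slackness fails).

Gradient of f: grad f(x) = Q x + c = (0, 0)
Constraint values g_i(x) = a_i^T x - b_i:
  g_1((3, 3)) = 2
  g_2((3, 3)) = -3
Stationarity residual: grad f(x) + sum_i lambda_i a_i = (0, 0)
  -> stationarity OK
Primal feasibility (all g_i <= 0): FAILS
Dual feasibility (all lambda_i >= 0): OK
Complementary slackness (lambda_i * g_i(x) = 0 for all i): OK

Verdict: the first failing condition is primal_feasibility -> primal.

primal


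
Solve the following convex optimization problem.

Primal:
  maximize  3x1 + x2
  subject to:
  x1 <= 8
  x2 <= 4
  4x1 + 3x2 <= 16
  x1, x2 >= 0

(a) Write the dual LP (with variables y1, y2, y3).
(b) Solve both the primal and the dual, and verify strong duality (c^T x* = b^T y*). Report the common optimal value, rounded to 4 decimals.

The standard primal-dual pair for 'max c^T x s.t. A x <= b, x >= 0' is:
  Dual:  min b^T y  s.t.  A^T y >= c,  y >= 0.

So the dual LP is:
  minimize  8y1 + 4y2 + 16y3
  subject to:
    y1 + 4y3 >= 3
    y2 + 3y3 >= 1
    y1, y2, y3 >= 0

Solving the primal: x* = (4, 0).
  primal value c^T x* = 12.
Solving the dual: y* = (0, 0, 0.75).
  dual value b^T y* = 12.
Strong duality: c^T x* = b^T y*. Confirmed.

12


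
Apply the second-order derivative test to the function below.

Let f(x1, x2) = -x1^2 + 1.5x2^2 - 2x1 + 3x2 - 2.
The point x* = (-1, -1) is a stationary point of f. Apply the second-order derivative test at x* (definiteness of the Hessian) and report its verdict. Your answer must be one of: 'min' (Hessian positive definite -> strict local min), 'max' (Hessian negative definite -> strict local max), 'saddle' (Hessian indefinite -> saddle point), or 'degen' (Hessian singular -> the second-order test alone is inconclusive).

Compute the Hessian H = grad^2 f:
  H = [[-2, 0], [0, 3]]
Verify stationarity: grad f(x*) = H x* + g = (0, 0).
Eigenvalues of H: -2, 3.
Eigenvalues have mixed signs, so H is indefinite -> x* is a saddle point.

saddle


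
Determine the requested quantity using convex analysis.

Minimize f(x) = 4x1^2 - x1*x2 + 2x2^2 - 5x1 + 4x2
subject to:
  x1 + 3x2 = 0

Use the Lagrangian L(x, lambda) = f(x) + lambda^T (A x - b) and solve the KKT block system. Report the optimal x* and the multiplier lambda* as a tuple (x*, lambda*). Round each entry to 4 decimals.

Form the Lagrangian:
  L(x, lambda) = (1/2) x^T Q x + c^T x + lambda^T (A x - b)
Stationarity (grad_x L = 0): Q x + c + A^T lambda = 0.
Primal feasibility: A x = b.

This gives the KKT block system:
  [ Q   A^T ] [ x     ]   [-c ]
  [ A    0  ] [ lambda ] = [ b ]

Solving the linear system:
  x*      = (0.6951, -0.2317)
  lambda* = (-0.7927)
  f(x*)   = -2.2012

x* = (0.6951, -0.2317), lambda* = (-0.7927)


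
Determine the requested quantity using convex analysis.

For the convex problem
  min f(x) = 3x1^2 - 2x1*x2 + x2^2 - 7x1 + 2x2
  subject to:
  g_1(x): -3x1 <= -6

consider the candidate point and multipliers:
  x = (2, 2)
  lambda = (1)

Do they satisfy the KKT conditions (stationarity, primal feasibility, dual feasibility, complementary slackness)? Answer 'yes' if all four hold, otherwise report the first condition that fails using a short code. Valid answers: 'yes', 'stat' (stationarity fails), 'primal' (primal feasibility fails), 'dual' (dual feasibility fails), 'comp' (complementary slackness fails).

Gradient of f: grad f(x) = Q x + c = (1, 2)
Constraint values g_i(x) = a_i^T x - b_i:
  g_1((2, 2)) = 0
Stationarity residual: grad f(x) + sum_i lambda_i a_i = (-2, 2)
  -> stationarity FAILS
Primal feasibility (all g_i <= 0): OK
Dual feasibility (all lambda_i >= 0): OK
Complementary slackness (lambda_i * g_i(x) = 0 for all i): OK

Verdict: the first failing condition is stationarity -> stat.

stat


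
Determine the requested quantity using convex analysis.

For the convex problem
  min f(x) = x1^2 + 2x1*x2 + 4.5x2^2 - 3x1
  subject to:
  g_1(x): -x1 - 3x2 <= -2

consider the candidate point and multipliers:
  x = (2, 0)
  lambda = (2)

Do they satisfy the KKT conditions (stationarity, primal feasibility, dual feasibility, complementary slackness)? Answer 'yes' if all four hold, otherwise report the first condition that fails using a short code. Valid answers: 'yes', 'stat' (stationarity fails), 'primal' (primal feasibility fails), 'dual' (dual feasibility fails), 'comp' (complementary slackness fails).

Gradient of f: grad f(x) = Q x + c = (1, 4)
Constraint values g_i(x) = a_i^T x - b_i:
  g_1((2, 0)) = 0
Stationarity residual: grad f(x) + sum_i lambda_i a_i = (-1, -2)
  -> stationarity FAILS
Primal feasibility (all g_i <= 0): OK
Dual feasibility (all lambda_i >= 0): OK
Complementary slackness (lambda_i * g_i(x) = 0 for all i): OK

Verdict: the first failing condition is stationarity -> stat.

stat


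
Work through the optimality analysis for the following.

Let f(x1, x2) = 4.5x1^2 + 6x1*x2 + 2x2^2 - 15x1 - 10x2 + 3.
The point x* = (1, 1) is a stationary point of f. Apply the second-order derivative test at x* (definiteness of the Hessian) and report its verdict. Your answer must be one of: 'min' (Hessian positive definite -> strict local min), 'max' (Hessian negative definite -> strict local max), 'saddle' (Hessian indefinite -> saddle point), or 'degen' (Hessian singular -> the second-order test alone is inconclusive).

Compute the Hessian H = grad^2 f:
  H = [[9, 6], [6, 4]]
Verify stationarity: grad f(x*) = H x* + g = (0, 0).
Eigenvalues of H: 0, 13.
H has a zero eigenvalue (singular; positive semidefinite but not definite), so H is neither positive definite, negative definite, nor indefinite. The second-order test alone is inconclusive -> degen.
(Indeed, f is constant along the null direction of H through x*, so x* is not a strict local extremum.)

degen


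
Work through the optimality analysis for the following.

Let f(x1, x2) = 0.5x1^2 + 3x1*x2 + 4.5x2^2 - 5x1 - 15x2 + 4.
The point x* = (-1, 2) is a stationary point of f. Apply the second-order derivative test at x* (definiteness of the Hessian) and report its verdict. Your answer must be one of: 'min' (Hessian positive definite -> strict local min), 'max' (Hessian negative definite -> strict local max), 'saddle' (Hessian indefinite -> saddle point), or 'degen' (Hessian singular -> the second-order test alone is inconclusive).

Compute the Hessian H = grad^2 f:
  H = [[1, 3], [3, 9]]
Verify stationarity: grad f(x*) = H x* + g = (0, 0).
Eigenvalues of H: 0, 10.
H has a zero eigenvalue (singular; positive semidefinite but not definite), so H is neither positive definite, negative definite, nor indefinite. The second-order test alone is inconclusive -> degen.
(Indeed, f is constant along the null direction of H through x*, so x* is not a strict local extremum.)

degen


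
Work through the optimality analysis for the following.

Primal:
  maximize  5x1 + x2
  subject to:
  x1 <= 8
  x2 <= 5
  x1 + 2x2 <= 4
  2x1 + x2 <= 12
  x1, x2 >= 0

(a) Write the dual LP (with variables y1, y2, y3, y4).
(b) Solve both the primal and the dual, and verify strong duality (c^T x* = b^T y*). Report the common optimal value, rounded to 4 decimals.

The standard primal-dual pair for 'max c^T x s.t. A x <= b, x >= 0' is:
  Dual:  min b^T y  s.t.  A^T y >= c,  y >= 0.

So the dual LP is:
  minimize  8y1 + 5y2 + 4y3 + 12y4
  subject to:
    y1 + y3 + 2y4 >= 5
    y2 + 2y3 + y4 >= 1
    y1, y2, y3, y4 >= 0

Solving the primal: x* = (4, 0).
  primal value c^T x* = 20.
Solving the dual: y* = (0, 0, 5, 0).
  dual value b^T y* = 20.
Strong duality: c^T x* = b^T y*. Confirmed.

20


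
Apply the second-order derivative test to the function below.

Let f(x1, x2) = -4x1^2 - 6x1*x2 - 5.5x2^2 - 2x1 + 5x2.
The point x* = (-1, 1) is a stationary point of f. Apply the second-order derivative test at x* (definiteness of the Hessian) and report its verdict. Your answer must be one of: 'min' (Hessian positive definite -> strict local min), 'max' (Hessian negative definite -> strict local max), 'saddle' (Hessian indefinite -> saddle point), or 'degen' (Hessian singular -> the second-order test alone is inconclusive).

Compute the Hessian H = grad^2 f:
  H = [[-8, -6], [-6, -11]]
Verify stationarity: grad f(x*) = H x* + g = (0, 0).
Eigenvalues of H: -15.6847, -3.3153.
Both eigenvalues < 0, so H is negative definite -> x* is a strict local max.

max


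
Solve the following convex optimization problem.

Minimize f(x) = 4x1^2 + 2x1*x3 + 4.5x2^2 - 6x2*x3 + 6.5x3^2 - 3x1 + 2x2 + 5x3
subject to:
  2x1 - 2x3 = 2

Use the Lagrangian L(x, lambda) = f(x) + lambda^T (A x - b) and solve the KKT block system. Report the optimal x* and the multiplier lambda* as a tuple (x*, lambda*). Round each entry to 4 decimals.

Form the Lagrangian:
  L(x, lambda) = (1/2) x^T Q x + c^T x + lambda^T (A x - b)
Stationarity (grad_x L = 0): Q x + c + A^T lambda = 0.
Primal feasibility: A x = b.

This gives the KKT block system:
  [ Q   A^T ] [ x     ]   [-c ]
  [ A    0  ] [ lambda ] = [ b ]

Solving the linear system:
  x*      = (0.3651, -0.6455, -0.6349)
  lambda* = (0.6746)
  f(x*)   = -3.455

x* = (0.3651, -0.6455, -0.6349), lambda* = (0.6746)


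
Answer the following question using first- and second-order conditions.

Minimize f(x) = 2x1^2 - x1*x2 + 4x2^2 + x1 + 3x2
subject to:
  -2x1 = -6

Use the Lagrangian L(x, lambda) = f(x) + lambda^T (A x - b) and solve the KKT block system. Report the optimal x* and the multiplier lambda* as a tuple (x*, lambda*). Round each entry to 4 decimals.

Form the Lagrangian:
  L(x, lambda) = (1/2) x^T Q x + c^T x + lambda^T (A x - b)
Stationarity (grad_x L = 0): Q x + c + A^T lambda = 0.
Primal feasibility: A x = b.

This gives the KKT block system:
  [ Q   A^T ] [ x     ]   [-c ]
  [ A    0  ] [ lambda ] = [ b ]

Solving the linear system:
  x*      = (3, 0)
  lambda* = (6.5)
  f(x*)   = 21

x* = (3, 0), lambda* = (6.5)


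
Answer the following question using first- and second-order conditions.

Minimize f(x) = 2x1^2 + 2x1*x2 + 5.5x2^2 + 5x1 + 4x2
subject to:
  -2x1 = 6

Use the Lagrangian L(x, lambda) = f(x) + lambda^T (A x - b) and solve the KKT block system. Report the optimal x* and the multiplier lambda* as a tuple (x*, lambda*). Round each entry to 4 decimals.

Form the Lagrangian:
  L(x, lambda) = (1/2) x^T Q x + c^T x + lambda^T (A x - b)
Stationarity (grad_x L = 0): Q x + c + A^T lambda = 0.
Primal feasibility: A x = b.

This gives the KKT block system:
  [ Q   A^T ] [ x     ]   [-c ]
  [ A    0  ] [ lambda ] = [ b ]

Solving the linear system:
  x*      = (-3, 0.1818)
  lambda* = (-3.3182)
  f(x*)   = 2.8182

x* = (-3, 0.1818), lambda* = (-3.3182)


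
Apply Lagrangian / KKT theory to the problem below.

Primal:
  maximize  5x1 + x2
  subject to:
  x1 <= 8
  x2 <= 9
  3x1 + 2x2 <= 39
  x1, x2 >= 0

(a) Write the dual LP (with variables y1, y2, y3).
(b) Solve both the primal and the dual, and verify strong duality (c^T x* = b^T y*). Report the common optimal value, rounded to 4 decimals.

The standard primal-dual pair for 'max c^T x s.t. A x <= b, x >= 0' is:
  Dual:  min b^T y  s.t.  A^T y >= c,  y >= 0.

So the dual LP is:
  minimize  8y1 + 9y2 + 39y3
  subject to:
    y1 + 3y3 >= 5
    y2 + 2y3 >= 1
    y1, y2, y3 >= 0

Solving the primal: x* = (8, 7.5).
  primal value c^T x* = 47.5.
Solving the dual: y* = (3.5, 0, 0.5).
  dual value b^T y* = 47.5.
Strong duality: c^T x* = b^T y*. Confirmed.

47.5


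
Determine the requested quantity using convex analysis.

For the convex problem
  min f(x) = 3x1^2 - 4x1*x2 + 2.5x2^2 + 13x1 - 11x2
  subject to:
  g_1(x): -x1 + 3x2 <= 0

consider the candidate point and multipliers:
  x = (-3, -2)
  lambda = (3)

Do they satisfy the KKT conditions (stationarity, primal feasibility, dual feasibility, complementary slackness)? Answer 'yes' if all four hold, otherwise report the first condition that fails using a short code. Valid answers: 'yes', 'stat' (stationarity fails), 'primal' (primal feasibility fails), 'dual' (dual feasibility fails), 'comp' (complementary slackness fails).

Gradient of f: grad f(x) = Q x + c = (3, -9)
Constraint values g_i(x) = a_i^T x - b_i:
  g_1((-3, -2)) = -3
Stationarity residual: grad f(x) + sum_i lambda_i a_i = (0, 0)
  -> stationarity OK
Primal feasibility (all g_i <= 0): OK
Dual feasibility (all lambda_i >= 0): OK
Complementary slackness (lambda_i * g_i(x) = 0 for all i): FAILS

Verdict: the first failing condition is complementary_slackness -> comp.

comp


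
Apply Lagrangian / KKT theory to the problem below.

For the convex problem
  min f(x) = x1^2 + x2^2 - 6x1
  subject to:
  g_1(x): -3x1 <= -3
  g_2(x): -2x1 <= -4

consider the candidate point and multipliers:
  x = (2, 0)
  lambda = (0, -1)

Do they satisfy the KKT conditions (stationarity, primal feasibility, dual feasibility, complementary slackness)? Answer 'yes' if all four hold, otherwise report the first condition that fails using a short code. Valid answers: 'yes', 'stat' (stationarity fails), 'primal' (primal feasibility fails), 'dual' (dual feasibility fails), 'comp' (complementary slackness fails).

Gradient of f: grad f(x) = Q x + c = (-2, 0)
Constraint values g_i(x) = a_i^T x - b_i:
  g_1((2, 0)) = -3
  g_2((2, 0)) = 0
Stationarity residual: grad f(x) + sum_i lambda_i a_i = (0, 0)
  -> stationarity OK
Primal feasibility (all g_i <= 0): OK
Dual feasibility (all lambda_i >= 0): FAILS
Complementary slackness (lambda_i * g_i(x) = 0 for all i): OK

Verdict: the first failing condition is dual_feasibility -> dual.

dual


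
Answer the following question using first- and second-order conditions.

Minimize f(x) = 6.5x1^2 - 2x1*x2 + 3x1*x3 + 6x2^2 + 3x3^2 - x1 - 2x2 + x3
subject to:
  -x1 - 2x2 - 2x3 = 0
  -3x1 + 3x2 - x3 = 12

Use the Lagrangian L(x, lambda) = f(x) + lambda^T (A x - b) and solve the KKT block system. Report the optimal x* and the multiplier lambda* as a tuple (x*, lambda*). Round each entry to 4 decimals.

Form the Lagrangian:
  L(x, lambda) = (1/2) x^T Q x + c^T x + lambda^T (A x - b)
Stationarity (grad_x L = 0): Q x + c + A^T lambda = 0.
Primal feasibility: A x = b.

This gives the KKT block system:
  [ Q   A^T ] [ x     ]   [-c ]
  [ A    0  ] [ lambda ] = [ b ]

Solving the linear system:
  x*      = (-1.5205, 2.0497, -1.2895)
  lambda* = (-1.0322, -9.2339)
  f(x*)   = 53.4693

x* = (-1.5205, 2.0497, -1.2895), lambda* = (-1.0322, -9.2339)


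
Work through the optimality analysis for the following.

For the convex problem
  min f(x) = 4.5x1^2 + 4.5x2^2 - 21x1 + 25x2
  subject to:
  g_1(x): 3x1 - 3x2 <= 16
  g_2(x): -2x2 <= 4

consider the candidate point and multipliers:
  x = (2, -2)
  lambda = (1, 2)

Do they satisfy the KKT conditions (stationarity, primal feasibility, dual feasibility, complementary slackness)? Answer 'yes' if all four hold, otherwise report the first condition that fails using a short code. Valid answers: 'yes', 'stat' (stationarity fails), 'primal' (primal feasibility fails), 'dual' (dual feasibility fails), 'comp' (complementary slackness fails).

Gradient of f: grad f(x) = Q x + c = (-3, 7)
Constraint values g_i(x) = a_i^T x - b_i:
  g_1((2, -2)) = -4
  g_2((2, -2)) = 0
Stationarity residual: grad f(x) + sum_i lambda_i a_i = (0, 0)
  -> stationarity OK
Primal feasibility (all g_i <= 0): OK
Dual feasibility (all lambda_i >= 0): OK
Complementary slackness (lambda_i * g_i(x) = 0 for all i): FAILS

Verdict: the first failing condition is complementary_slackness -> comp.

comp


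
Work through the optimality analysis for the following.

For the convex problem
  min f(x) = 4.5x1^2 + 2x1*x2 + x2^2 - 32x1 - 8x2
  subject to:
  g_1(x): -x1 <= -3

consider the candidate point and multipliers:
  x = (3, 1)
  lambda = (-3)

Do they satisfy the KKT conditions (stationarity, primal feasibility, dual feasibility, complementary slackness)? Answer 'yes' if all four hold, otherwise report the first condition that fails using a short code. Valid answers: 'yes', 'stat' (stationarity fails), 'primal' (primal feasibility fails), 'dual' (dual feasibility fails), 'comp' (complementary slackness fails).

Gradient of f: grad f(x) = Q x + c = (-3, 0)
Constraint values g_i(x) = a_i^T x - b_i:
  g_1((3, 1)) = 0
Stationarity residual: grad f(x) + sum_i lambda_i a_i = (0, 0)
  -> stationarity OK
Primal feasibility (all g_i <= 0): OK
Dual feasibility (all lambda_i >= 0): FAILS
Complementary slackness (lambda_i * g_i(x) = 0 for all i): OK

Verdict: the first failing condition is dual_feasibility -> dual.

dual


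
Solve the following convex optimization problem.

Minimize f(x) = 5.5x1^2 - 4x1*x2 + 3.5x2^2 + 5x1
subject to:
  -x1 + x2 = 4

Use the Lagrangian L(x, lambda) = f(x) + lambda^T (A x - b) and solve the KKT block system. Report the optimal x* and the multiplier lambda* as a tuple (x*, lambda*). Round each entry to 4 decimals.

Form the Lagrangian:
  L(x, lambda) = (1/2) x^T Q x + c^T x + lambda^T (A x - b)
Stationarity (grad_x L = 0): Q x + c + A^T lambda = 0.
Primal feasibility: A x = b.

This gives the KKT block system:
  [ Q   A^T ] [ x     ]   [-c ]
  [ A    0  ] [ lambda ] = [ b ]

Solving the linear system:
  x*      = (-1.7, 2.3)
  lambda* = (-22.9)
  f(x*)   = 41.55

x* = (-1.7, 2.3), lambda* = (-22.9)


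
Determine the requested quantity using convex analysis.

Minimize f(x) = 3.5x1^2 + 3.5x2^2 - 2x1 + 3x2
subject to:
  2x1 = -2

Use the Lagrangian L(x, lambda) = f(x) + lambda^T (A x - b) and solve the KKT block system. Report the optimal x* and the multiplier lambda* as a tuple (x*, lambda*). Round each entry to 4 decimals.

Form the Lagrangian:
  L(x, lambda) = (1/2) x^T Q x + c^T x + lambda^T (A x - b)
Stationarity (grad_x L = 0): Q x + c + A^T lambda = 0.
Primal feasibility: A x = b.

This gives the KKT block system:
  [ Q   A^T ] [ x     ]   [-c ]
  [ A    0  ] [ lambda ] = [ b ]

Solving the linear system:
  x*      = (-1, -0.4286)
  lambda* = (4.5)
  f(x*)   = 4.8571

x* = (-1, -0.4286), lambda* = (4.5)


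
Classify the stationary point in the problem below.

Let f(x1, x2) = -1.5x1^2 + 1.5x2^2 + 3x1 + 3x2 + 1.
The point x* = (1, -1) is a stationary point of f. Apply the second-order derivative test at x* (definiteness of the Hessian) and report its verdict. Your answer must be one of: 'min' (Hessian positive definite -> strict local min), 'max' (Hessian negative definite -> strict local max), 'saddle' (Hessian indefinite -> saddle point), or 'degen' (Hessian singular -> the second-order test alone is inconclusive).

Compute the Hessian H = grad^2 f:
  H = [[-3, 0], [0, 3]]
Verify stationarity: grad f(x*) = H x* + g = (0, 0).
Eigenvalues of H: -3, 3.
Eigenvalues have mixed signs, so H is indefinite -> x* is a saddle point.

saddle


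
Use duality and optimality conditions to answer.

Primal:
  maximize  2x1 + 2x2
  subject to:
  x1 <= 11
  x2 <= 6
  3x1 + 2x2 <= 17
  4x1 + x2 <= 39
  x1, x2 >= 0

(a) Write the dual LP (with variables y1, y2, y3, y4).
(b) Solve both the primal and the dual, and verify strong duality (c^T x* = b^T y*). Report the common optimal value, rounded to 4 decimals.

The standard primal-dual pair for 'max c^T x s.t. A x <= b, x >= 0' is:
  Dual:  min b^T y  s.t.  A^T y >= c,  y >= 0.

So the dual LP is:
  minimize  11y1 + 6y2 + 17y3 + 39y4
  subject to:
    y1 + 3y3 + 4y4 >= 2
    y2 + 2y3 + y4 >= 2
    y1, y2, y3, y4 >= 0

Solving the primal: x* = (1.6667, 6).
  primal value c^T x* = 15.3333.
Solving the dual: y* = (0, 0.6667, 0.6667, 0).
  dual value b^T y* = 15.3333.
Strong duality: c^T x* = b^T y*. Confirmed.

15.3333


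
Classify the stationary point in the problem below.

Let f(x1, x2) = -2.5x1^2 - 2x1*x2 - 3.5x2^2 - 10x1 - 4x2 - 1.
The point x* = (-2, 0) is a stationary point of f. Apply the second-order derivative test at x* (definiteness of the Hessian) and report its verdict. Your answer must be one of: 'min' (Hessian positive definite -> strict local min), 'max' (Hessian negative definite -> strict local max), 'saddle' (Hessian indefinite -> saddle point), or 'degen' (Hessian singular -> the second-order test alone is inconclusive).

Compute the Hessian H = grad^2 f:
  H = [[-5, -2], [-2, -7]]
Verify stationarity: grad f(x*) = H x* + g = (0, 0).
Eigenvalues of H: -8.2361, -3.7639.
Both eigenvalues < 0, so H is negative definite -> x* is a strict local max.

max


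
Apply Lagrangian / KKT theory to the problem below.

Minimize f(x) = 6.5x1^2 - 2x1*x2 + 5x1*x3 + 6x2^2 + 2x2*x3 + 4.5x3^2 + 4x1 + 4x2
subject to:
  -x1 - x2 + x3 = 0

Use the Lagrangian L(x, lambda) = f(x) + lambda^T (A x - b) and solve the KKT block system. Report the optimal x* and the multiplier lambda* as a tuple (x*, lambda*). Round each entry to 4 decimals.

Form the Lagrangian:
  L(x, lambda) = (1/2) x^T Q x + c^T x + lambda^T (A x - b)
Stationarity (grad_x L = 0): Q x + c + A^T lambda = 0.
Primal feasibility: A x = b.

This gives the KKT block system:
  [ Q   A^T ] [ x     ]   [-c ]
  [ A    0  ] [ lambda ] = [ b ]

Solving the linear system:
  x*      = (-0.0728, -0.1192, -0.1921)
  lambda* = (2.3311)
  f(x*)   = -0.3841

x* = (-0.0728, -0.1192, -0.1921), lambda* = (2.3311)


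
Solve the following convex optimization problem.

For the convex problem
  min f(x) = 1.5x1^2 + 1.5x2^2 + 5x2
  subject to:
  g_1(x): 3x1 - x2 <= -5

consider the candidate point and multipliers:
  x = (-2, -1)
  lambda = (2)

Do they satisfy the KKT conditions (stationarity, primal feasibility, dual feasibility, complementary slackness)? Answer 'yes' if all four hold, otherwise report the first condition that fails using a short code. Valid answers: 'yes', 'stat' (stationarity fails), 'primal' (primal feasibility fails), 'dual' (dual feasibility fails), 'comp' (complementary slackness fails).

Gradient of f: grad f(x) = Q x + c = (-6, 2)
Constraint values g_i(x) = a_i^T x - b_i:
  g_1((-2, -1)) = 0
Stationarity residual: grad f(x) + sum_i lambda_i a_i = (0, 0)
  -> stationarity OK
Primal feasibility (all g_i <= 0): OK
Dual feasibility (all lambda_i >= 0): OK
Complementary slackness (lambda_i * g_i(x) = 0 for all i): OK

Verdict: yes, KKT holds.

yes


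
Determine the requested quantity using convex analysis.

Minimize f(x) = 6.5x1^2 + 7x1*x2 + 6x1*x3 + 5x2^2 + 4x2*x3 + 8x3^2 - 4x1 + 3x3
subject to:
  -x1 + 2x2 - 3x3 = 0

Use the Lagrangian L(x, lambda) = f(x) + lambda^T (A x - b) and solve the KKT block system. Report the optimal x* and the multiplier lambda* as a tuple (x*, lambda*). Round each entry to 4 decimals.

Form the Lagrangian:
  L(x, lambda) = (1/2) x^T Q x + c^T x + lambda^T (A x - b)
Stationarity (grad_x L = 0): Q x + c + A^T lambda = 0.
Primal feasibility: A x = b.

This gives the KKT block system:
  [ Q   A^T ] [ x     ]   [-c ]
  [ A    0  ] [ lambda ] = [ b ]

Solving the linear system:
  x*      = (0.6084, -0.2548, -0.3726)
  lambda* = (-0.1103)
  f(x*)   = -1.7757

x* = (0.6084, -0.2548, -0.3726), lambda* = (-0.1103)
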